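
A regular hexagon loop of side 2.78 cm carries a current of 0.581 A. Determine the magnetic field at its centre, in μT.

B ≈ 14.5 μT

Each side is a finite straight segment at perpendicular distance d = a/(2 tan(π/6)) = 0.02408 m from the centre, with end-angles ±π/6.
One side contributes B₁ = (μ₀I/4πd)·2 sin(π/6) = 2.41×10⁻⁶ T.
All 6 sides add in the same direction: B = 6 × 2.41×10⁻⁶ = 1.45×10⁻⁵ T.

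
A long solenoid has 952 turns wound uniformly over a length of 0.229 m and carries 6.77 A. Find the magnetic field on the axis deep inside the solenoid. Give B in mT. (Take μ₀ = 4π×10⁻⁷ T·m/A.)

Inside a long solenoid, B = μ₀nI with n = 4157 turns/m.
B = 4π×10⁻⁷ × 4157 × 6.77 = 3.54×10⁻² T.

B ≈ 35.4 mT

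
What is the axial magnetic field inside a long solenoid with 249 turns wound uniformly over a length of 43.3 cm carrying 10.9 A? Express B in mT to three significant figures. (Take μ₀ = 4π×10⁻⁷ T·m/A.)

Inside a long solenoid, B = μ₀nI with n = 575.1 turns/m.
B = 4π×10⁻⁷ × 575.1 × 10.9 = 7.88×10⁻³ T.

B ≈ 7.88 mT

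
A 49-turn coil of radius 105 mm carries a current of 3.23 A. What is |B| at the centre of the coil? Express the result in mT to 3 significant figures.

For an N-turn flat coil, B = Nμ₀I/(2R) with R = 0.105 m.
B = 49 × 1.93×10⁻⁵ T = 9.47×10⁻⁴ T.

B ≈ 0.947 mT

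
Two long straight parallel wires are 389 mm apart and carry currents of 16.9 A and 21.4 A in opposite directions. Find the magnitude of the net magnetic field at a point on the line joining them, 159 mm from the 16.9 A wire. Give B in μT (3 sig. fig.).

B ≈ 39.9 μT

Each long wire gives B = μ₀I/(2πd). Distances are d₁ = 0.159 m and d₂ = 0.23 m.
B₁ = 2.13×10⁻⁵ T, B₂ = 1.86×10⁻⁵ T.
Between antiparallel currents both contributions point the same way, so they add. B = B₁ + B₂ = 2.13×10⁻⁵ + 1.86×10⁻⁵ = 3.99×10⁻⁵ T.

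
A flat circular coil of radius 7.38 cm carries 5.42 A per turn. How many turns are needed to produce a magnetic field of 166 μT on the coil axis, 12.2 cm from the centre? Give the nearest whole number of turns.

For an N-turn coil, B = Nμ₀IR²/[2(R²+z²)^(3/2)]. A single turn gives B₁ = 6.40×10⁻⁶ T with R = 0.0738 m, z = 0.122 m.
N = B/B₁ = 1.66×10⁻⁴ / 6.40×10⁻⁶ = 25.94.

N = 26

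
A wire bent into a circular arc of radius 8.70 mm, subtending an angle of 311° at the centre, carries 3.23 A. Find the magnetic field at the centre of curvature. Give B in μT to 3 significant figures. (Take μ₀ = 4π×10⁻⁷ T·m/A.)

B ≈ 202 μT

The Biot–Savart field of a circular arc at its centre is B = μ₀Iφ/(4πR), with φ = 5.428 rad.
B = (4π×10⁻⁷ × 3.23 × 5.428) / (4π × 0.0087) = 2.02×10⁻⁴ T.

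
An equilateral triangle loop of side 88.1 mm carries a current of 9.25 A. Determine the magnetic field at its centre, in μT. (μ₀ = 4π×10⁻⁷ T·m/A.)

Each side is a finite straight segment at perpendicular distance d = a/(2 tan(π/3)) = 0.02543 m from the centre, with end-angles ±π/3.
One side contributes B₁ = (μ₀I/4πd)·2 sin(π/3) = 6.30×10⁻⁵ T.
All 3 sides add in the same direction: B = 3 × 6.30×10⁻⁵ = 1.89×10⁻⁴ T.

B ≈ 189 μT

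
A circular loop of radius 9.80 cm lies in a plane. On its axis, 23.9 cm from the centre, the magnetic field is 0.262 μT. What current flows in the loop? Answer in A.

I ≈ 0.748 A

On the axis of a loop, B = μ₀IR²/[2(R²+z²)^(3/2)], so I = 2B(R²+z²)^(3/2)/(μ₀R²).
R² + z² = 0.009604 + 0.05712 = 0.06673 m²; raised to 3/2 gives 1.72×10⁻² m³.
I = 2 × 2.62×10⁻⁷ × 1.72×10⁻² / (1.26×10⁻⁶ × 0.009604) = 0.748 A.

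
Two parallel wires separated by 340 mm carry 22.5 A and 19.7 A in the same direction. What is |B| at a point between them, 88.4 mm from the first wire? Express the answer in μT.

B ≈ 35.2 μT

Each long wire gives B = μ₀I/(2πd). Distances are d₁ = 0.0884 m and d₂ = 0.2516 m.
B₁ = 5.09×10⁻⁵ T, B₂ = 1.57×10⁻⁵ T.
Between parallel currents the two contributions point in opposite directions, so they subtract. B = |B₁ − B₂| = |5.09×10⁻⁵ − 1.57×10⁻⁵| = 3.52×10⁻⁵ T.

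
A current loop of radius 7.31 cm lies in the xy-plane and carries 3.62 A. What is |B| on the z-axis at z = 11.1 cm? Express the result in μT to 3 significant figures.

B ≈ 5.18 μT

On the axis of a circular loop, B = μ₀IR² / [2(R²+z²)^(3/2)].
R² + z² = (0.0731)² + (0.111)² = 0.01766 m², and (R²+z²)^(3/2) = 2.35×10⁻³ m³.
B = (4π×10⁻⁷ × 3.62 × 0.005344) / (2 × 2.35×10⁻³) = 5.18×10⁻⁶ T.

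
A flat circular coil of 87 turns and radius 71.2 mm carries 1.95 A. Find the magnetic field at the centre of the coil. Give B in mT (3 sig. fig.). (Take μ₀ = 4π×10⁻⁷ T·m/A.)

B ≈ 1.50 mT

For an N-turn flat coil, B = Nμ₀I/(2R) with R = 0.0712 m.
B = 87 × 1.72×10⁻⁵ T = 1.50×10⁻³ T.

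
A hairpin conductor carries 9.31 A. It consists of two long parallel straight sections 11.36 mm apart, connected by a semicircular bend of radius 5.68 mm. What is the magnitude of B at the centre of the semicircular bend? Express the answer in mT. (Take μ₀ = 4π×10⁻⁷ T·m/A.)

The semicircular arc contributes B_arc = μ₀I·π/(4πR) = μ₀I/(4R) = 5.15×10⁻⁴ T.
Each semi-infinite lead is at perpendicular distance R = 0.00568 m from the centre, with the perpendicular foot at its near end, so it contributes μ₀I/(4πR); both point the same way, together 3.28×10⁻⁴ T.
Arc and leads all point the same direction: B = 5.15×10⁻⁴ + 3.28×10⁻⁴ = 8.43×10⁻⁴ T.

B ≈ 0.843 mT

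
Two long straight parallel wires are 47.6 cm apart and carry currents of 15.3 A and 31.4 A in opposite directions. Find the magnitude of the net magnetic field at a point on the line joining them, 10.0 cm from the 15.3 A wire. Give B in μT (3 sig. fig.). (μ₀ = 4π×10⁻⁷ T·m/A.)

Each long wire gives B = μ₀I/(2πd). Distances are d₁ = 0.1 m and d₂ = 0.376 m.
B₁ = 3.06×10⁻⁵ T, B₂ = 1.67×10⁻⁵ T.
Between antiparallel currents both contributions point the same way, so they add. B = B₁ + B₂ = 3.06×10⁻⁵ + 1.67×10⁻⁵ = 4.73×10⁻⁵ T.

B ≈ 47.3 μT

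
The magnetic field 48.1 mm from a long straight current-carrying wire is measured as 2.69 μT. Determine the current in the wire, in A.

I ≈ 0.647 A

For a long straight wire B = μ₀I/(2πd), so I = 2πdB/μ₀.
I = 2π × 0.0481 × 2.69×10⁻⁶ / (4π×10⁻⁷) = 0.647 A.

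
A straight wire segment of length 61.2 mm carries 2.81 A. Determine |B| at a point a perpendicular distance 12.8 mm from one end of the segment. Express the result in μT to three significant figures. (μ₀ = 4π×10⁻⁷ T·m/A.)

B ≈ 21.5 μT

For a finite straight segment, B = (μ₀I/4πd)(sinθ₁ + sinθ₂), where θ₁, θ₂ are the angles from the perpendicular to each end.
The perpendicular foot is at one end, so the two end-offsets along the wire are 0 and L = 0.0612 m.
sinθ₁ = 0/√(0²+0.0128²) = 0.0000; sinθ₂ = 0.0612/√(0.0612²+0.0128²) = 0.9788.
B = (4π×10⁻⁷ × 2.81) / (4π × 0.0128) × (0.0000 + 0.9788) = 2.15×10⁻⁵ T.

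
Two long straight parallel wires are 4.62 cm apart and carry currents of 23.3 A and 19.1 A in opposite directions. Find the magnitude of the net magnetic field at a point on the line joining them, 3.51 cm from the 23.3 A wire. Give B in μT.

Each long wire gives B = μ₀I/(2πd). Distances are d₁ = 0.0351 m and d₂ = 0.0111 m.
B₁ = 1.33×10⁻⁴ T, B₂ = 3.44×10⁻⁴ T.
Between antiparallel currents both contributions point the same way, so they add. B = B₁ + B₂ = 1.33×10⁻⁴ + 3.44×10⁻⁴ = 4.77×10⁻⁴ T.

B ≈ 477 μT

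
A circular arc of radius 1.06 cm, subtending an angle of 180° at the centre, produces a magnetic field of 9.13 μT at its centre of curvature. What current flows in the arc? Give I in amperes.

I ≈ 0.308 A

For a circular arc, B = μ₀Iφ/(4πR) with φ in radians; here φ = 3.142 rad.
So I = 4πRB/(μ₀φ) = 4π × 0.0106 × 9.13×10⁻⁶ / (4π×10⁻⁷ × 3.142) = 0.308 A.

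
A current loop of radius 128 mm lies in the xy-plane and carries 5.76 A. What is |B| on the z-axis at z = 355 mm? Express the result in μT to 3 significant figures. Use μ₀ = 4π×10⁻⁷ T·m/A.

On the axis of a circular loop, B = μ₀IR² / [2(R²+z²)^(3/2)].
R² + z² = (0.128)² + (0.355)² = 0.1424 m², and (R²+z²)^(3/2) = 5.37×10⁻² m³.
B = (4π×10⁻⁷ × 5.76 × 0.01638) / (2 × 5.37×10⁻²) = 1.10×10⁻⁶ T.

B ≈ 1.10 μT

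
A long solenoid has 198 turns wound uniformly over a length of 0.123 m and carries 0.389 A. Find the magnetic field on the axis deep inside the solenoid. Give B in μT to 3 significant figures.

Inside a long solenoid, B = μ₀nI with n = 1610 turns/m.
B = 4π×10⁻⁷ × 1610 × 0.389 = 7.87×10⁻⁴ T.

B ≈ 787 μT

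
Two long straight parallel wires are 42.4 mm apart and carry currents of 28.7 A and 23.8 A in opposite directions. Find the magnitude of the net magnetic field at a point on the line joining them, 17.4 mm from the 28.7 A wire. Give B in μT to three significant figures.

B ≈ 520 μT

Each long wire gives B = μ₀I/(2πd). Distances are d₁ = 0.0174 m and d₂ = 0.025 m.
B₁ = 3.30×10⁻⁴ T, B₂ = 1.90×10⁻⁴ T.
Between antiparallel currents both contributions point the same way, so they add. B = B₁ + B₂ = 3.30×10⁻⁴ + 1.90×10⁻⁴ = 5.20×10⁻⁴ T.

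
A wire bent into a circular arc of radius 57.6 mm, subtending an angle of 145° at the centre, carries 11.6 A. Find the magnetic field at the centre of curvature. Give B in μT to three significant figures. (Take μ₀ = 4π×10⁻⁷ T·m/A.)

B ≈ 51.0 μT

The Biot–Savart field of a circular arc at its centre is B = μ₀Iφ/(4πR), with φ = 2.531 rad.
B = (4π×10⁻⁷ × 11.6 × 2.531) / (4π × 0.0576) = 5.10×10⁻⁵ T.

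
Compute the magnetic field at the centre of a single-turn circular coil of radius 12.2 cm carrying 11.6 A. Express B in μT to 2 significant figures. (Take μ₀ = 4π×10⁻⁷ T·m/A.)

B ≈ 60 μT

At the centre of a circular loop the Biot–Savart law gives B = μ₀I/(2R).
B = (4π×10⁻⁷ × 11.6) / (2 × 0.122) = 5.97×10⁻⁵ T.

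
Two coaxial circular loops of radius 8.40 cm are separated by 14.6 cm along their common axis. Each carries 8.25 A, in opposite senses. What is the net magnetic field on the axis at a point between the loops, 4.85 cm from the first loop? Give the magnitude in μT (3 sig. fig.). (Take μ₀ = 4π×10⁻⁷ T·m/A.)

Each loop contributes B = μ₀IR²/[2(R²+z²)^(3/2)] on the axis, with z measured from that loop.
Loop 1 (z = 0.0485 m): B₁ = 4.01×10⁻⁵ T. Loop 2 (z = 0.0975 m): B₂ = 1.72×10⁻⁵ T.
The fields oppose: B = |B₁ − B₂| = 2.29×10⁻⁵ T.

B ≈ 22.9 μT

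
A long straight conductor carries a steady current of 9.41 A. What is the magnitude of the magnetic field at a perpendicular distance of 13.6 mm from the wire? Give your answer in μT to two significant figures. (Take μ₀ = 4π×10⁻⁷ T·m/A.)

B ≈ 140 μT

For an infinitely long straight wire, B = μ₀I/(2πd).
B = (4π×10⁻⁷ × 9.41) / (2π × 0.0136) = 1.38×10⁻⁴ T.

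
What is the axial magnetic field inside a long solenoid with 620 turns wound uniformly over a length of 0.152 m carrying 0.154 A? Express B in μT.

Inside a long solenoid, B = μ₀nI with n = 4079 turns/m.
B = 4π×10⁻⁷ × 4079 × 0.154 = 7.89×10⁻⁴ T.

B ≈ 789 μT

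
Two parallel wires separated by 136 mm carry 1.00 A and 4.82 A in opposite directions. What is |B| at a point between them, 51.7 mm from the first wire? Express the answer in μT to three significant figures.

B ≈ 15.3 μT

Each long wire gives B = μ₀I/(2πd). Distances are d₁ = 0.0517 m and d₂ = 0.0843 m.
B₁ = 3.87×10⁻⁶ T, B₂ = 1.14×10⁻⁵ T.
Between antiparallel currents both contributions point the same way, so they add. B = B₁ + B₂ = 3.87×10⁻⁶ + 1.14×10⁻⁵ = 1.53×10⁻⁵ T.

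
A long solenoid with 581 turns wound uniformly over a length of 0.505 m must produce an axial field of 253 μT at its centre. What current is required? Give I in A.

I ≈ 0.175 A

Inside a long solenoid B = μ₀nI with n = 1150 m⁻¹, so I = B/(μ₀n).
I = 2.53×10⁻⁴ / (4π×10⁻⁷ × 1150) = 0.175 A.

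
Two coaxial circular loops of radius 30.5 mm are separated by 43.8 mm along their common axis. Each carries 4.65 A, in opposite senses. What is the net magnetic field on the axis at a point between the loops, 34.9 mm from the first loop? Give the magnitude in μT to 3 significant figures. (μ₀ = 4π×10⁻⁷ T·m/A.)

Each loop contributes B = μ₀IR²/[2(R²+z²)^(3/2)] on the axis, with z measured from that loop.
Loop 1 (z = 0.0349 m): B₁ = 2.73×10⁻⁵ T. Loop 2 (z = 0.0089 m): B₂ = 8.47×10⁻⁵ T.
The fields oppose: B = |B₁ − B₂| = 5.74×10⁻⁵ T.

B ≈ 57.4 μT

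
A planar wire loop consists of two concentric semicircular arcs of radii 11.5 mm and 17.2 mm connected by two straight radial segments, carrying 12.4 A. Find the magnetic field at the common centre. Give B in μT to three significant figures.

The radial connectors point toward the centre, so dl × r̂ = 0 and they contribute nothing.
Each semicircle gives μ₀I/(4R): inner arc 3.39×10⁻⁴ T, outer arc 2.26×10⁻⁴ T.
The two arcs carry current in opposite angular senses, so their fields oppose: B = |3.39×10⁻⁴ − 2.26×10⁻⁴| = 1.12×10⁻⁴ T.

B ≈ 112 μT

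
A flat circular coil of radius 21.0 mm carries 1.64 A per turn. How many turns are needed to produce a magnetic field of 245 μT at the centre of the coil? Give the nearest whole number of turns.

For an N-turn coil, B = Nμ₀I/(2R). A single turn gives B₁ = 4.91×10⁻⁵ T with R = 0.021 m.
N = B/B₁ = 2.45×10⁻⁴ / 4.91×10⁻⁵ = 4.99.

N = 5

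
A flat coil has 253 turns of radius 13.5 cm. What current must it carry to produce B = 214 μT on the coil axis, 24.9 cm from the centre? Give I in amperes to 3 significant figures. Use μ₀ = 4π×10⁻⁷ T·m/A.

For an N-turn coil, B = Nμ₀IR²/[2(R²+z²)^(3/2)] with R = 0.135 m, z = 0.249 m, so I = 2B(R²+z²)^(3/2)/(Nμ₀R²) = 2 × 2.14×10⁻⁴ × 2.27×10⁻² / (253 × 4π×10⁻⁷ × 0.01823) = 1.68 A.

I ≈ 1.68 A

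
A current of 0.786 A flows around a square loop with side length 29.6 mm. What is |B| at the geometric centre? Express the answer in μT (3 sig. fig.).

Each side is a finite straight segment at perpendicular distance d = a/(2 tan(π/4)) = 0.0148 m from the centre, with end-angles ±π/4.
One side contributes B₁ = (μ₀I/4πd)·2 sin(π/4) = 7.51×10⁻⁶ T.
All 4 sides add in the same direction: B = 4 × 7.51×10⁻⁶ = 3.00×10⁻⁵ T.

B ≈ 30.0 μT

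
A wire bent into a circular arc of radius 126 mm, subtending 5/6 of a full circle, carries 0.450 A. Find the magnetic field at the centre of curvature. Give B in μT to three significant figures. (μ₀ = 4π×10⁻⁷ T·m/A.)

B ≈ 1.87 μT

The Biot–Savart field of a circular arc at its centre is B = μ₀Iφ/(4πR), with φ = 5.236 rad.
B = (4π×10⁻⁷ × 0.450 × 5.236) / (4π × 0.126) = 1.87×10⁻⁶ T.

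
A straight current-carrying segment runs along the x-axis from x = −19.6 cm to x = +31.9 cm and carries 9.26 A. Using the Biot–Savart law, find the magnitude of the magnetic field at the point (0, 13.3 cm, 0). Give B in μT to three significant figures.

B ≈ 12.2 μT

For a finite straight segment, B = (μ₀I/4πd)(sinθ₁ + sinθ₂), where θ₁, θ₂ are the angles from the perpendicular to each end.
The perpendicular distance is d = 0.133 m; the end-offsets along the wire are a = 0.196 m and b = 0.319 m.
sinθ₁ = 0.196/√(0.196²+0.133²) = 0.8275; sinθ₂ = 0.319/√(0.319²+0.133²) = 0.9230.
B = (4π×10⁻⁷ × 9.26) / (4π × 0.133) × (0.8275 + 0.9230) = 1.22×10⁻⁵ T.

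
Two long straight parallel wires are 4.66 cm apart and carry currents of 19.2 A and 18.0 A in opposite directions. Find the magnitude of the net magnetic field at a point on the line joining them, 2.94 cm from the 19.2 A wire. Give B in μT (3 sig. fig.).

B ≈ 340 μT

Each long wire gives B = μ₀I/(2πd). Distances are d₁ = 0.0294 m and d₂ = 0.0172 m.
B₁ = 1.31×10⁻⁴ T, B₂ = 2.09×10⁻⁴ T.
Between antiparallel currents both contributions point the same way, so they add. B = B₁ + B₂ = 1.31×10⁻⁴ + 2.09×10⁻⁴ = 3.40×10⁻⁴ T.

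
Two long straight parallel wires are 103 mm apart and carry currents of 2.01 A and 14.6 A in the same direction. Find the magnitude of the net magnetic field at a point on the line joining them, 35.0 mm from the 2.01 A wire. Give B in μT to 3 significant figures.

Each long wire gives B = μ₀I/(2πd). Distances are d₁ = 0.035 m and d₂ = 0.068 m.
B₁ = 1.15×10⁻⁵ T, B₂ = 4.29×10⁻⁵ T.
Between parallel currents the two contributions point in opposite directions, so they subtract. B = |B₁ − B₂| = |1.15×10⁻⁵ − 4.29×10⁻⁵| = 3.15×10⁻⁵ T.

B ≈ 31.5 μT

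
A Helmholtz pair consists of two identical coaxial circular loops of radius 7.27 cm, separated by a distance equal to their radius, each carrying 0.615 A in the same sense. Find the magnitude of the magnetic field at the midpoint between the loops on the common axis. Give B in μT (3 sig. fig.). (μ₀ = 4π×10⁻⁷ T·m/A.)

Each loop contributes B = μ₀IR²/[2(R²+z²)^(3/2)] on the axis, with z measured from that loop.
Loop 1 (z = 0.03635 m): B₁ = 3.80×10⁻⁶ T. Loop 2 (z = 0.03635 m): B₂ = 3.80×10⁻⁶ T.
The fields add: B = B₁ + B₂ = 7.61×10⁻⁶ T.

B ≈ 7.61 μT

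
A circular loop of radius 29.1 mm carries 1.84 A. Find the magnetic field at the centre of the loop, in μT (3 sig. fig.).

At the centre of a circular loop the Biot–Savart law gives B = μ₀I/(2R).
B = (4π×10⁻⁷ × 1.84) / (2 × 0.0291) = 3.97×10⁻⁵ T.

B ≈ 39.7 μT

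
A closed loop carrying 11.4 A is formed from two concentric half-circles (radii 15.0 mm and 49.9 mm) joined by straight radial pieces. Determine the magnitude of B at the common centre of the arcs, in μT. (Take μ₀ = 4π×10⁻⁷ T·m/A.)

The radial connectors point toward the centre, so dl × r̂ = 0 and they contribute nothing.
Each semicircle gives μ₀I/(4R): inner arc 2.39×10⁻⁴ T, outer arc 7.18×10⁻⁵ T.
The two arcs carry current in opposite angular senses, so their fields oppose: B = |2.39×10⁻⁴ − 7.18×10⁻⁵| = 1.67×10⁻⁴ T.

B ≈ 167 μT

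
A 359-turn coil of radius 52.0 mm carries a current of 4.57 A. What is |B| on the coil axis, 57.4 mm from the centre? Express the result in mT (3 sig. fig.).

B ≈ 6.00 mT

For an N-turn flat coil, B = Nμ₀IR²/[2(R²+z²)^(3/2)] with R = 0.052 m, z = 0.0574 m.
B = 359 × 1.67×10⁻⁵ T = 6.00×10⁻³ T.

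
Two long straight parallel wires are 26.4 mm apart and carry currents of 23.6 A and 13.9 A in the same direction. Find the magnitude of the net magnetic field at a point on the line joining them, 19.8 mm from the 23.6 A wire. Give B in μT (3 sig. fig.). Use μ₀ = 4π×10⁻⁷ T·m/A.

B ≈ 183 μT

Each long wire gives B = μ₀I/(2πd). Distances are d₁ = 0.0198 m and d₂ = 0.0066 m.
B₁ = 2.38×10⁻⁴ T, B₂ = 4.21×10⁻⁴ T.
Between parallel currents the two contributions point in opposite directions, so they subtract. B = |B₁ − B₂| = |2.38×10⁻⁴ − 4.21×10⁻⁴| = 1.83×10⁻⁴ T.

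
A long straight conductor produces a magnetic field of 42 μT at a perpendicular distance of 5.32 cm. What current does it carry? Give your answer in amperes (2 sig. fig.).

For a long straight wire B = μ₀I/(2πd), so I = 2πdB/μ₀.
I = 2π × 0.0532 × 4.20×10⁻⁵ / (4π×10⁻⁷) = 11.2 A.

I ≈ 11 A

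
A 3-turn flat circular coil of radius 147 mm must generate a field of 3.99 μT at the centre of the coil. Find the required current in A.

I ≈ 0.311 A

For an N-turn coil, B = Nμ₀I/(2R) with R = 0.147 m, so I = 2RB/(Nμ₀) = 2 × 0.147 × 3.99×10⁻⁶ / (3 × 4π×10⁻⁷) = 0.311 A.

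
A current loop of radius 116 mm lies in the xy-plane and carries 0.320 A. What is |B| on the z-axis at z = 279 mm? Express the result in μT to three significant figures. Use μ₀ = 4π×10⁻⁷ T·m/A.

On the axis of a circular loop, B = μ₀IR² / [2(R²+z²)^(3/2)].
R² + z² = (0.116)² + (0.279)² = 0.0913 m², and (R²+z²)^(3/2) = 2.76×10⁻² m³.
B = (4π×10⁻⁷ × 0.320 × 0.01346) / (2 × 2.76×10⁻²) = 9.81×10⁻⁸ T.

B ≈ 0.0981 μT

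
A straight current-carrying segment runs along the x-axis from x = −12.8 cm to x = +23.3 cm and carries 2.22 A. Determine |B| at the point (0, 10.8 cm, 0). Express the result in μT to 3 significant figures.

B ≈ 3.44 μT

For a finite straight segment, B = (μ₀I/4πd)(sinθ₁ + sinθ₂), where θ₁, θ₂ are the angles from the perpendicular to each end.
The perpendicular distance is d = 0.108 m; the end-offsets along the wire are a = 0.128 m and b = 0.233 m.
sinθ₁ = 0.128/√(0.128²+0.108²) = 0.7643; sinθ₂ = 0.233/√(0.233²+0.108²) = 0.9073.
B = (4π×10⁻⁷ × 2.22) / (4π × 0.108) × (0.7643 + 0.9073) = 3.44×10⁻⁶ T.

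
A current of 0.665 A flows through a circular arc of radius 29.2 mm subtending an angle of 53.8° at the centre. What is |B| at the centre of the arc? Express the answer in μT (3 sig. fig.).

B ≈ 2.14 μT

The Biot–Savart field of a circular arc at its centre is B = μ₀Iφ/(4πR), with φ = 0.939 rad.
B = (4π×10⁻⁷ × 0.665 × 0.939) / (4π × 0.0292) = 2.14×10⁻⁶ T.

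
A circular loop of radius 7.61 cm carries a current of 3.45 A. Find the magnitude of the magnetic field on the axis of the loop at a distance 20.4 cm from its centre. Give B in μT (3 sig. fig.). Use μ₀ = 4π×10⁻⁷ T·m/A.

On the axis of a circular loop, B = μ₀IR² / [2(R²+z²)^(3/2)].
R² + z² = (0.0761)² + (0.204)² = 0.04741 m², and (R²+z²)^(3/2) = 1.03×10⁻² m³.
B = (4π×10⁻⁷ × 3.45 × 0.005791) / (2 × 1.03×10⁻²) = 1.22×10⁻⁶ T.

B ≈ 1.22 μT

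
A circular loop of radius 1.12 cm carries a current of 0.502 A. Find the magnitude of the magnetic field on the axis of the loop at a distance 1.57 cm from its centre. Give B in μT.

B ≈ 5.52 μT

On the axis of a circular loop, B = μ₀IR² / [2(R²+z²)^(3/2)].
R² + z² = (0.0112)² + (0.0157)² = 0.0003719 m², and (R²+z²)^(3/2) = 7.17×10⁻⁶ m³.
B = (4π×10⁻⁷ × 0.502 × 0.0001254) / (2 × 7.17×10⁻⁶) = 5.52×10⁻⁶ T.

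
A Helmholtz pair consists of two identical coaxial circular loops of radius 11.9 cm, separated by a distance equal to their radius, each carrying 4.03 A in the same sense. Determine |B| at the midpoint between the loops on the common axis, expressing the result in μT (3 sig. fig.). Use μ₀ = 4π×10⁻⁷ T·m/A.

B ≈ 30.5 μT

Each loop contributes B = μ₀IR²/[2(R²+z²)^(3/2)] on the axis, with z measured from that loop.
Loop 1 (z = 0.0595 m): B₁ = 1.52×10⁻⁵ T. Loop 2 (z = 0.0595 m): B₂ = 1.52×10⁻⁵ T.
The fields add: B = B₁ + B₂ = 3.05×10⁻⁵ T.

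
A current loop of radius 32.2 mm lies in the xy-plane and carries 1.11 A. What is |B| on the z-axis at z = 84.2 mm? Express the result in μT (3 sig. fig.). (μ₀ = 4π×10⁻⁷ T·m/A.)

B ≈ 0.987 μT

On the axis of a circular loop, B = μ₀IR² / [2(R²+z²)^(3/2)].
R² + z² = (0.0322)² + (0.0842)² = 0.008126 m², and (R²+z²)^(3/2) = 7.33×10⁻⁴ m³.
B = (4π×10⁻⁷ × 1.11 × 0.001037) / (2 × 7.33×10⁻⁴) = 9.87×10⁻⁷ T.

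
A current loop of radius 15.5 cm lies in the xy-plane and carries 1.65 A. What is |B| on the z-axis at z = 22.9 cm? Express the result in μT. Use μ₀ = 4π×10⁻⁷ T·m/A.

B ≈ 1.18 μT

On the axis of a circular loop, B = μ₀IR² / [2(R²+z²)^(3/2)].
R² + z² = (0.155)² + (0.229)² = 0.07647 m², and (R²+z²)^(3/2) = 2.11×10⁻² m³.
B = (4π×10⁻⁷ × 1.65 × 0.02403) / (2 × 2.11×10⁻²) = 1.18×10⁻⁶ T.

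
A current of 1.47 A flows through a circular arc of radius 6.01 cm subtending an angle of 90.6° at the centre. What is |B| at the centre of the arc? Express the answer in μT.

The Biot–Savart field of a circular arc at its centre is B = μ₀Iφ/(4πR), with φ = 1.581 rad.
B = (4π×10⁻⁷ × 1.47 × 1.581) / (4π × 0.0601) = 3.87×10⁻⁶ T.

B ≈ 3.87 μT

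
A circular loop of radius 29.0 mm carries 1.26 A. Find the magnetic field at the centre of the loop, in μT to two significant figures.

At the centre of a circular loop the Biot–Savart law gives B = μ₀I/(2R).
B = (4π×10⁻⁷ × 1.26) / (2 × 0.029) = 2.73×10⁻⁵ T.

B ≈ 27 μT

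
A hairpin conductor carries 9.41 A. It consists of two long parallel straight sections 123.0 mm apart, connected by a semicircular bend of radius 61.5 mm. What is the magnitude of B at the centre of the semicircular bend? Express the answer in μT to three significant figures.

The semicircular arc contributes B_arc = μ₀I·π/(4πR) = μ₀I/(4R) = 4.81×10⁻⁵ T.
Each semi-infinite lead is at perpendicular distance R = 0.0615 m from the centre, with the perpendicular foot at its near end, so it contributes μ₀I/(4πR); both point the same way, together 3.06×10⁻⁵ T.
Arc and leads all point the same direction: B = 4.81×10⁻⁵ + 3.06×10⁻⁵ = 7.87×10⁻⁵ T.

B ≈ 78.7 μT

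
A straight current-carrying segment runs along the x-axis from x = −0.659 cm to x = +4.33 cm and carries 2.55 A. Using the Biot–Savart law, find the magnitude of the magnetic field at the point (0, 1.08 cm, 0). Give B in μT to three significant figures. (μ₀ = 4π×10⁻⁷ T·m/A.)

B ≈ 35.2 μT

For a finite straight segment, B = (μ₀I/4πd)(sinθ₁ + sinθ₂), where θ₁, θ₂ are the angles from the perpendicular to each end.
The perpendicular distance is d = 0.0108 m; the end-offsets along the wire are a = 0.00659 m and b = 0.0433 m.
sinθ₁ = 0.00659/√(0.00659²+0.0108²) = 0.5209; sinθ₂ = 0.0433/√(0.0433²+0.0108²) = 0.9703.
B = (4π×10⁻⁷ × 2.55) / (4π × 0.0108) × (0.5209 + 0.9703) = 3.52×10⁻⁵ T.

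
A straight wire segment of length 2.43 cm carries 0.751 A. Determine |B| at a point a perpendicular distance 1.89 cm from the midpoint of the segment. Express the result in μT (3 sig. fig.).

B ≈ 4.30 μT

For a finite straight segment, B = (μ₀I/4πd)(sinθ₁ + sinθ₂), where θ₁, θ₂ are the angles from the perpendicular to each end.
The perpendicular from the point meets the wire at its midpoint, so each end is L/2 = 0.01215 m away along the wire.
sinθ₁ = 0.01215/√(0.01215²+0.0189²) = 0.5408; sinθ₂ = 0.01215/√(0.01215²+0.0189²) = 0.5408.
B = (4π×10⁻⁷ × 0.751) / (4π × 0.0189) × (0.5408 + 0.5408) = 4.30×10⁻⁶ T.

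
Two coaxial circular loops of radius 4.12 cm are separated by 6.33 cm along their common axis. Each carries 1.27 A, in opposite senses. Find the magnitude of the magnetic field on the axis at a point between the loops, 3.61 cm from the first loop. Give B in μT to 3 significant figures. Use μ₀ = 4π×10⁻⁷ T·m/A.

Each loop contributes B = μ₀IR²/[2(R²+z²)^(3/2)] on the axis, with z measured from that loop.
Loop 1 (z = 0.0361 m): B₁ = 8.24×10⁻⁶ T. Loop 2 (z = 0.0272 m): B₂ = 1.13×10⁻⁵ T.
The fields oppose: B = |B₁ − B₂| = 3.02×10⁻⁶ T.

B ≈ 3.02 μT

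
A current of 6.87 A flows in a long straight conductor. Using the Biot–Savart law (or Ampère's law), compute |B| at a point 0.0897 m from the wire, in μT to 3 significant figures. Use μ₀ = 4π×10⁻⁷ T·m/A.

B ≈ 15.3 μT

For an infinitely long straight wire, B = μ₀I/(2πd).
B = (4π×10⁻⁷ × 6.87) / (2π × 0.0897) = 1.53×10⁻⁵ T.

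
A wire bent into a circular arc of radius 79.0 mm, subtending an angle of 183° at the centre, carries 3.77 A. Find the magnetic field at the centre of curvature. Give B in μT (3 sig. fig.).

The Biot–Savart field of a circular arc at its centre is B = μ₀Iφ/(4πR), with φ = 3.194 rad.
B = (4π×10⁻⁷ × 3.77 × 3.194) / (4π × 0.079) = 1.52×10⁻⁵ T.

B ≈ 15.2 μT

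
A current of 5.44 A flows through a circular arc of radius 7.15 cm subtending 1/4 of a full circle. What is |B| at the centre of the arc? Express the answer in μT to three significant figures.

The Biot–Savart field of a circular arc at its centre is B = μ₀Iφ/(4πR), with φ = 1.571 rad.
B = (4π×10⁻⁷ × 5.44 × 1.571) / (4π × 0.0715) = 1.20×10⁻⁵ T.

B ≈ 12.0 μT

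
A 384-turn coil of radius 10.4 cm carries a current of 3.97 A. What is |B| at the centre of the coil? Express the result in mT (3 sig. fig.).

For an N-turn flat coil, B = Nμ₀I/(2R) with R = 0.104 m.
B = 384 × 2.40×10⁻⁵ T = 9.21×10⁻³ T.

B ≈ 9.21 mT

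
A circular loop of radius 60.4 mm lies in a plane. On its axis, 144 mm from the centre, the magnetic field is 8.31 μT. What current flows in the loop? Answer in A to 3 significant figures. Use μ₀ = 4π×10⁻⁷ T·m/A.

I ≈ 13.8 A

On the axis of a loop, B = μ₀IR²/[2(R²+z²)^(3/2)], so I = 2B(R²+z²)^(3/2)/(μ₀R²).
R² + z² = 0.003648 + 0.02074 = 0.02438 m²; raised to 3/2 gives 3.81×10⁻³ m³.
I = 2 × 8.31×10⁻⁶ × 3.81×10⁻³ / (1.26×10⁻⁶ × 0.003648) = 13.8 A.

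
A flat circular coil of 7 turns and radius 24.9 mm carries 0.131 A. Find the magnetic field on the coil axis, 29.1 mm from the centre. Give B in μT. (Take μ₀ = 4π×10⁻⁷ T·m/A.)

For an N-turn flat coil, B = Nμ₀IR²/[2(R²+z²)^(3/2)] with R = 0.0249 m, z = 0.0291 m.
B = 7 × 9.08×10⁻⁷ T = 6.36×10⁻⁶ T.

B ≈ 6.36 μT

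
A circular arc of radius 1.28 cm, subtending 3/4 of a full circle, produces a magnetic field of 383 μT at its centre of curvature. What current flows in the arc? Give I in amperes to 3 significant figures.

I ≈ 10.4 A

For a circular arc, B = μ₀Iφ/(4πR) with φ in radians; here φ = 4.712 rad.
So I = 4πRB/(μ₀φ) = 4π × 0.0128 × 3.83×10⁻⁴ / (4π×10⁻⁷ × 4.712) = 10.4 A.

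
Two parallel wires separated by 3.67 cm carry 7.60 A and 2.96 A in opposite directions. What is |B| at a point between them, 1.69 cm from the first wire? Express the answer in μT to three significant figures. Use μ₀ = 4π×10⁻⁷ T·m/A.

Each long wire gives B = μ₀I/(2πd). Distances are d₁ = 0.0169 m and d₂ = 0.0198 m.
B₁ = 8.99×10⁻⁵ T, B₂ = 2.99×10⁻⁵ T.
Between antiparallel currents both contributions point the same way, so they add. B = B₁ + B₂ = 8.99×10⁻⁵ + 2.99×10⁻⁵ = 1.20×10⁻⁴ T.

B ≈ 120 μT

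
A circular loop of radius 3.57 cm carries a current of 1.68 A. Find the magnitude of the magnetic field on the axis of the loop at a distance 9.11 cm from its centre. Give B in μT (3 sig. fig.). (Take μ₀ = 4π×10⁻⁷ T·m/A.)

On the axis of a circular loop, B = μ₀IR² / [2(R²+z²)^(3/2)].
R² + z² = (0.0357)² + (0.0911)² = 0.009574 m², and (R²+z²)^(3/2) = 9.37×10⁻⁴ m³.
B = (4π×10⁻⁷ × 1.68 × 0.001274) / (2 × 9.37×10⁻⁴) = 1.44×10⁻⁶ T.

B ≈ 1.44 μT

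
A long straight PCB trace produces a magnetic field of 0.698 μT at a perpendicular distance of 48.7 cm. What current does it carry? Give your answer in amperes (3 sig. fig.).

I ≈ 1.70 A

For a long straight wire B = μ₀I/(2πd), so I = 2πdB/μ₀.
I = 2π × 0.487 × 6.98×10⁻⁷ / (4π×10⁻⁷) = 1.70 A.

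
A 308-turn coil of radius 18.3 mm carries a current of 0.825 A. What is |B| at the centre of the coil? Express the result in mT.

For an N-turn flat coil, B = Nμ₀I/(2R) with R = 0.0183 m.
B = 308 × 2.83×10⁻⁵ T = 8.72×10⁻³ T.

B ≈ 8.72 mT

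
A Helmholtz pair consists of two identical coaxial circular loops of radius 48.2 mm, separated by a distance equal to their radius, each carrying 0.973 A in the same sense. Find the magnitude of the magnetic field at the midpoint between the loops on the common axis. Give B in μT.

Each loop contributes B = μ₀IR²/[2(R²+z²)^(3/2)] on the axis, with z measured from that loop.
Loop 1 (z = 0.0241 m): B₁ = 9.08×10⁻⁶ T. Loop 2 (z = 0.0241 m): B₂ = 9.08×10⁻⁶ T.
The fields add: B = B₁ + B₂ = 1.82×10⁻⁵ T.

B ≈ 18.2 μT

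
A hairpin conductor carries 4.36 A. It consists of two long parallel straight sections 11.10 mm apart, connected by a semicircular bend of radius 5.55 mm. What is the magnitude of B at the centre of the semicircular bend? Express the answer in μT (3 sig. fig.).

B ≈ 404 μT

The semicircular arc contributes B_arc = μ₀I·π/(4πR) = μ₀I/(4R) = 2.47×10⁻⁴ T.
Each semi-infinite lead is at perpendicular distance R = 0.00555 m from the centre, with the perpendicular foot at its near end, so it contributes μ₀I/(4πR); both point the same way, together 1.57×10⁻⁴ T.
Arc and leads all point the same direction: B = 2.47×10⁻⁴ + 1.57×10⁻⁴ = 4.04×10⁻⁴ T.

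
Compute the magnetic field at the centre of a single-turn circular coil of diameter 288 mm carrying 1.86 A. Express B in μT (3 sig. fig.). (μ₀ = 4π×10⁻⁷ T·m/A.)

B ≈ 8.12 μT

At the centre of a circular loop the Biot–Savart law gives B = μ₀I/(2R) (so R = 0.144 m).
B = (4π×10⁻⁷ × 1.86) / (2 × 0.144) = 8.12×10⁻⁶ T.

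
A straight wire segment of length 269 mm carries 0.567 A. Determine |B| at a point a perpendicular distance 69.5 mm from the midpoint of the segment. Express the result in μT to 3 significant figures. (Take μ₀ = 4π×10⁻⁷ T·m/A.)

B ≈ 1.45 μT

For a finite straight segment, B = (μ₀I/4πd)(sinθ₁ + sinθ₂), where θ₁, θ₂ are the angles from the perpendicular to each end.
The perpendicular from the point meets the wire at its midpoint, so each end is L/2 = 0.1345 m away along the wire.
sinθ₁ = 0.1345/√(0.1345²+0.0695²) = 0.8884; sinθ₂ = 0.1345/√(0.1345²+0.0695²) = 0.8884.
B = (4π×10⁻⁷ × 0.567) / (4π × 0.0695) × (0.8884 + 0.8884) = 1.45×10⁻⁶ T.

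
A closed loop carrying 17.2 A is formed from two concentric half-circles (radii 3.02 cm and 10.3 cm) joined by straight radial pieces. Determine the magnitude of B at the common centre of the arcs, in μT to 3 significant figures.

The radial connectors point toward the centre, so dl × r̂ = 0 and they contribute nothing.
Each semicircle gives μ₀I/(4R): inner arc 1.79×10⁻⁴ T, outer arc 5.25×10⁻⁵ T.
The two arcs carry current in opposite angular senses, so their fields oppose: B = |1.79×10⁻⁴ − 5.25×10⁻⁵| = 1.26×10⁻⁴ T.

B ≈ 126 μT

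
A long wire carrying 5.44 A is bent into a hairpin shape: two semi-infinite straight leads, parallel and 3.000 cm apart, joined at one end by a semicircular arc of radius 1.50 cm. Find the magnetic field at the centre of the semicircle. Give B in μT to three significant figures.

The semicircular arc contributes B_arc = μ₀I·π/(4πR) = μ₀I/(4R) = 1.14×10⁻⁴ T.
Each semi-infinite lead is at perpendicular distance R = 0.015 m from the centre, with the perpendicular foot at its near end, so it contributes μ₀I/(4πR); both point the same way, together 7.25×10⁻⁵ T.
Arc and leads all point the same direction: B = 1.14×10⁻⁴ + 7.25×10⁻⁵ = 1.86×10⁻⁴ T.

B ≈ 186 μT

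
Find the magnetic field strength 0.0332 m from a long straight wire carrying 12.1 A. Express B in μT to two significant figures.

B ≈ 73 μT

For an infinitely long straight wire, B = μ₀I/(2πd).
B = (4π×10⁻⁷ × 12.1) / (2π × 0.0332) = 7.29×10⁻⁵ T.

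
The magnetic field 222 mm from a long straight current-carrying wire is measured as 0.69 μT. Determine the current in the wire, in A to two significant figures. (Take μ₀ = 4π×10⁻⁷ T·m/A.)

I ≈ 0.77 A

For a long straight wire B = μ₀I/(2πd), so I = 2πdB/μ₀.
I = 2π × 0.222 × 6.90×10⁻⁷ / (4π×10⁻⁷) = 0.766 A.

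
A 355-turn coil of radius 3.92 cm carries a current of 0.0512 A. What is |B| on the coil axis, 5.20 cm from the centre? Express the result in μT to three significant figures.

For an N-turn flat coil, B = Nμ₀IR²/[2(R²+z²)^(3/2)] with R = 0.0392 m, z = 0.052 m.
B = 355 × 1.79×10⁻⁷ T = 6.35×10⁻⁵ T.

B ≈ 63.5 μT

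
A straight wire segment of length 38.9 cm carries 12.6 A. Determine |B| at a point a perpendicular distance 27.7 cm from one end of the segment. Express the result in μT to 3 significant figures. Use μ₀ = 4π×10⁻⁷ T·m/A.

B ≈ 3.71 μT

For a finite straight segment, B = (μ₀I/4πd)(sinθ₁ + sinθ₂), where θ₁, θ₂ are the angles from the perpendicular to each end.
The perpendicular foot is at one end, so the two end-offsets along the wire are 0 and L = 0.389 m.
sinθ₁ = 0/√(0²+0.277²) = 0.0000; sinθ₂ = 0.389/√(0.389²+0.277²) = 0.8146.
B = (4π×10⁻⁷ × 12.6) / (4π × 0.277) × (0.0000 + 0.8146) = 3.71×10⁻⁶ T.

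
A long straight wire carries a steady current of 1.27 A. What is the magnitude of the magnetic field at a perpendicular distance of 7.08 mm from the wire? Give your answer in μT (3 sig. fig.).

B ≈ 35.9 μT

For an infinitely long straight wire, B = μ₀I/(2πd).
B = (4π×10⁻⁷ × 1.27) / (2π × 0.00708) = 3.59×10⁻⁵ T.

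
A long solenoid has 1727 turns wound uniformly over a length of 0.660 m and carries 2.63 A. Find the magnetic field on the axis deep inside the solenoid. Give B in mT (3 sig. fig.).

B ≈ 8.65 mT

Inside a long solenoid, B = μ₀nI with n = 2617 turns/m.
B = 4π×10⁻⁷ × 2617 × 2.63 = 8.65×10⁻³ T.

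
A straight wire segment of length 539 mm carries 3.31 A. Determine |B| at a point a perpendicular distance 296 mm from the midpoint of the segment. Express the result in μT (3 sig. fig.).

For a finite straight segment, B = (μ₀I/4πd)(sinθ₁ + sinθ₂), where θ₁, θ₂ are the angles from the perpendicular to each end.
The perpendicular from the point meets the wire at its midpoint, so each end is L/2 = 0.2695 m away along the wire.
sinθ₁ = 0.2695/√(0.2695²+0.296²) = 0.6732; sinθ₂ = 0.2695/√(0.2695²+0.296²) = 0.6732.
B = (4π×10⁻⁷ × 3.31) / (4π × 0.296) × (0.6732 + 0.6732) = 1.51×10⁻⁶ T.

B ≈ 1.51 μT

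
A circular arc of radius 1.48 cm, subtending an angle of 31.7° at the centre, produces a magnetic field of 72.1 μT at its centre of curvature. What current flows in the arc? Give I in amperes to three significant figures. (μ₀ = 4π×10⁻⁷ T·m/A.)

I ≈ 19.3 A

For a circular arc, B = μ₀Iφ/(4πR) with φ in radians; here φ = 0.5533 rad.
So I = 4πRB/(μ₀φ) = 4π × 0.0148 × 7.21×10⁻⁵ / (4π×10⁻⁷ × 0.5533) = 19.3 A.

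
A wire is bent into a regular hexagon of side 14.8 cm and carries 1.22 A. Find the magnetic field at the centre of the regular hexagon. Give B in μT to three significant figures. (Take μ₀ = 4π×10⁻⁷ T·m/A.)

Each side is a finite straight segment at perpendicular distance d = a/(2 tan(π/6)) = 0.1282 m from the centre, with end-angles ±π/6.
One side contributes B₁ = (μ₀I/4πd)·2 sin(π/6) = 9.52×10⁻⁷ T.
All 6 sides add in the same direction: B = 6 × 9.52×10⁻⁷ = 5.71×10⁻⁶ T.

B ≈ 5.71 μT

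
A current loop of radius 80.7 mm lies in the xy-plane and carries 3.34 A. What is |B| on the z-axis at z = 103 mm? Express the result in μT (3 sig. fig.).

On the axis of a circular loop, B = μ₀IR² / [2(R²+z²)^(3/2)].
R² + z² = (0.0807)² + (0.103)² = 0.01712 m², and (R²+z²)^(3/2) = 2.24×10⁻³ m³.
B = (4π×10⁻⁷ × 3.34 × 0.006512) / (2 × 2.24×10⁻³) = 6.10×10⁻⁶ T.

B ≈ 6.10 μT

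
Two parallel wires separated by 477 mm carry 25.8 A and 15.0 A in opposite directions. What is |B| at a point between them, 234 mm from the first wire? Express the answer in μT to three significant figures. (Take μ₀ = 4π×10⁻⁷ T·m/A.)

Each long wire gives B = μ₀I/(2πd). Distances are d₁ = 0.234 m and d₂ = 0.243 m.
B₁ = 2.21×10⁻⁵ T, B₂ = 1.23×10⁻⁵ T.
Between antiparallel currents both contributions point the same way, so they add. B = B₁ + B₂ = 2.21×10⁻⁵ + 1.23×10⁻⁵ = 3.44×10⁻⁵ T.

B ≈ 34.4 μT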